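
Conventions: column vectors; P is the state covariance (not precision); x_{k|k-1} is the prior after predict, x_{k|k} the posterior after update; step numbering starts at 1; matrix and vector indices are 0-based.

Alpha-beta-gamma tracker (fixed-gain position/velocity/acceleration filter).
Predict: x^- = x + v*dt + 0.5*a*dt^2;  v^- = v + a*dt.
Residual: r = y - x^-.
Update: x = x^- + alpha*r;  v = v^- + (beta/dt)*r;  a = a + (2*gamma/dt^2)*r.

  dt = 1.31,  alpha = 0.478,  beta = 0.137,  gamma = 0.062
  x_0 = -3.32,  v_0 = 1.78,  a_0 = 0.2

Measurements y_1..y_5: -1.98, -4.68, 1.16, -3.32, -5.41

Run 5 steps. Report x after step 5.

x_post = -2.9564

step 1: x_pred=-0.8166  r=-1.1634  x^+=-1.3727  v^+=1.9203  a^+=0.1159
step 2: x_pred=1.2424  r=-5.9224  x^+=-1.5885  v^+=1.4528  a^+=-0.3120
step 3: x_pred=0.0470  r=1.1130  x^+=0.5790  v^+=1.1605  a^+=-0.2316
step 4: x_pred=1.9006  r=-5.2206  x^+=-0.5949  v^+=0.3112  a^+=-0.6088
step 5: x_pred=-0.7096  r=-4.7004  x^+=-2.9564  v^+=-0.9779  a^+=-0.9484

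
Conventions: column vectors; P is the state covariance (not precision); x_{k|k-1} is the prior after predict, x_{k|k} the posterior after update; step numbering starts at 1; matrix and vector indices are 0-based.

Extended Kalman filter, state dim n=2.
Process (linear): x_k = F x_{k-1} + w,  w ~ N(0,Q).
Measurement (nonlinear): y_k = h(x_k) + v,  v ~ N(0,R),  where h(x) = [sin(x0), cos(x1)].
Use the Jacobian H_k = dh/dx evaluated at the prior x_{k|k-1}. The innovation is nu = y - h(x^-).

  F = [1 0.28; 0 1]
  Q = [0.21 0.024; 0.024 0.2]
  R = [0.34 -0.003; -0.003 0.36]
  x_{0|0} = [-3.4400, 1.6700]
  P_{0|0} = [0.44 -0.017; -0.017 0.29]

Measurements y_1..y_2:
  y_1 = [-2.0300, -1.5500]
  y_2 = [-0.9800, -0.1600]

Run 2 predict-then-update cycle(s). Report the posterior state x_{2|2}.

step 1: x^-=[-2.9724, 1.6700]  P^-=[0.6632 0.0882; 0.0882 0.4900]  H_jac=[-0.9857 0.0000; 0.0000 -0.9951]  S=[0.9844 0.0835; 0.0835 0.8452]  K=[-0.6608 -0.0385; -0.0397 -0.5730]  nu=[-1.8616, -1.4510]  x^+=[-1.6863, 2.5753]  P^+=[0.2278 0.0120; 0.0120 0.2072]
step 2: x^-=[-0.9652, 2.5753]  P^-=[0.4608 0.0940; 0.0940 0.4072]  H_jac=[0.5693 0.0000; 0.0000 -0.5365]  S=[0.4893 -0.0317; -0.0317 0.4772]  K=[0.5315 -0.0703; 0.0800 -0.4525]  nu=[-0.1578, 0.6839]  x^+=[-1.0972, 2.2532]  P^+=[0.3178 0.0502; 0.0502 0.3040]

x_post = [-1.0972, 2.2532]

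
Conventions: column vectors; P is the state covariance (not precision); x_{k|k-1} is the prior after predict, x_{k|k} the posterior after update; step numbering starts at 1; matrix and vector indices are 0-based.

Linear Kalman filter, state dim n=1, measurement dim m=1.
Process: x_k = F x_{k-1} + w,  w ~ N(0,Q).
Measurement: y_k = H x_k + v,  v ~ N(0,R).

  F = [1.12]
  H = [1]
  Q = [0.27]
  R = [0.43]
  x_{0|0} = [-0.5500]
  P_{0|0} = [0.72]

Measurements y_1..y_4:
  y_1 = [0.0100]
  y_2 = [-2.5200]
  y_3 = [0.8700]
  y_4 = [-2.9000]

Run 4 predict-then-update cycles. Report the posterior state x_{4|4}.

x_post = [-1.7857]

step 1: x^-=[-0.6160]  P^-=[1.1732]  S=[1.6032]  K=[0.7318]  nu=[0.6260]  x^+=[-0.1579]  P^+=[0.3147]
step 2: x^-=[-0.1769]  P^-=[0.6647]  S=[1.0947]  K=[0.6072]  nu=[-2.3431]  x^+=[-1.5996]  P^+=[0.2611]
step 3: x^-=[-1.7916]  P^-=[0.5975]  S=[1.0275]  K=[0.5815]  nu=[2.6616]  x^+=[-0.2438]  P^+=[0.2501]
step 4: x^-=[-0.2731]  P^-=[0.5837]  S=[1.0137]  K=[0.5758]  nu=[-2.6269]  x^+=[-1.7857]  P^+=[0.2476]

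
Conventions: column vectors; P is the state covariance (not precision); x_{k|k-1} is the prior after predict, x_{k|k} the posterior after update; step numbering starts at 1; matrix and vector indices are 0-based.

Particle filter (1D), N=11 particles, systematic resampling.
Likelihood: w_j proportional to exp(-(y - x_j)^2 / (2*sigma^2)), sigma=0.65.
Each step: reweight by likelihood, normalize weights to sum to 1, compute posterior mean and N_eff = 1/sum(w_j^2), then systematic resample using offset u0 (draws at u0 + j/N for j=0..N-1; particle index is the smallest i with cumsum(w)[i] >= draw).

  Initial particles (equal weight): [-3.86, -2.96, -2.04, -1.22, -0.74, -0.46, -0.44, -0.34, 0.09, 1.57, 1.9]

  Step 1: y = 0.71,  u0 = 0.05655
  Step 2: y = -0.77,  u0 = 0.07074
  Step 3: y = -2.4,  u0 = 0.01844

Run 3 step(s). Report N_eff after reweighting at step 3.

step 1: w=[0.0000, 0.0000, 0.0001, 0.0061, 0.0413, 0.0984, 0.1039, 0.1348, 0.3154, 0.2071, 0.0930]  mean=0.3554  Neff=5.2247  idx=[5, 6, 6, 7, 8, 8, 8, 8, 9, 9, 10]
step 2: w=[0.1742, 0.1715, 0.1715, 0.1568, 0.0813, 0.0813, 0.0813, 0.0813, 0.0003, 0.0003, 0.0000]  mean=-0.2541  Neff=7.1311  idx=[0, 0, 1, 1, 2, 3, 3, 4, 5, 6, 7]
step 3: w=[0.1641, 0.1641, 0.1497, 0.1497, 0.1497, 0.0930, 0.0930, 0.0092, 0.0092, 0.0092, 0.0092]  mean=-0.4085  Neff=7.2090  idx=[0, 0, 1, 1, 2, 2, 3, 4, 4, 5, 6]

N_eff = 7.2090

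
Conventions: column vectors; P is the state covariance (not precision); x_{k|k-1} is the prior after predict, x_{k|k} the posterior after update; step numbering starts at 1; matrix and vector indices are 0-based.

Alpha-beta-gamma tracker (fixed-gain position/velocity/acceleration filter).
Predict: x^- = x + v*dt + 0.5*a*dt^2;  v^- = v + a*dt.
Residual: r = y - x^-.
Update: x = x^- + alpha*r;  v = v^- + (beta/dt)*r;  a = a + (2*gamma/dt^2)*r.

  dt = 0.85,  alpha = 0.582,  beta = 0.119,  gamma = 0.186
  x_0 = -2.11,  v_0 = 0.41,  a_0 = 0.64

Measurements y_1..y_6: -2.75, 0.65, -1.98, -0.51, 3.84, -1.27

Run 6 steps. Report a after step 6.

a_post = -1.6866

step 1: x_pred=-1.5303  r=-1.2197  x^+=-2.2402  v^+=0.7832  a^+=0.0120
step 2: x_pred=-1.5701  r=2.2201  x^+=-0.2780  v^+=1.1043  a^+=1.1551
step 3: x_pred=1.0779  r=-3.0579  x^+=-0.7018  v^+=1.6580  a^+=-0.4194
step 4: x_pred=0.5560  r=-1.0660  x^+=-0.0644  v^+=1.1523  a^+=-0.9682
step 5: x_pred=0.5652  r=3.2748  x^+=2.4711  v^+=0.7877  a^+=0.7179
step 6: x_pred=3.4001  r=-4.6701  x^+=0.6821  v^+=0.7441  a^+=-1.6866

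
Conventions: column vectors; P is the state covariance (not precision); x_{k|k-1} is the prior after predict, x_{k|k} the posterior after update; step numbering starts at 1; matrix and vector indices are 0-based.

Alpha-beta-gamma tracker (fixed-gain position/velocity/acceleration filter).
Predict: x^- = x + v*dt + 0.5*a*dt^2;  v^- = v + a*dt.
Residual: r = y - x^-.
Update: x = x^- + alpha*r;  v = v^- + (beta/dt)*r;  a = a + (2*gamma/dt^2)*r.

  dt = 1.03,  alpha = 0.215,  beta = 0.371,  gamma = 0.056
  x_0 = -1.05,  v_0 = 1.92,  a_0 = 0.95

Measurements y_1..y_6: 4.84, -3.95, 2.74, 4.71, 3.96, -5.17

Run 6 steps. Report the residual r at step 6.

resid = -8.6625

step 1: x_pred=1.4315  r=3.4085  x^+=2.1643  v^+=4.1262  a^+=1.3098
step 2: x_pred=7.1091  r=-11.0591  x^+=4.7314  v^+=1.4919  a^+=0.1423
step 3: x_pred=6.3436  r=-3.6036  x^+=5.5688  v^+=0.3405  a^+=-0.2381
step 4: x_pred=5.7932  r=-1.0832  x^+=5.5603  v^+=-0.2949  a^+=-0.3525
step 5: x_pred=5.0696  r=-1.1096  x^+=4.8310  v^+=-1.0576  a^+=-0.4696
step 6: x_pred=3.4925  r=-8.6625  x^+=1.6301  v^+=-4.6615  a^+=-1.3841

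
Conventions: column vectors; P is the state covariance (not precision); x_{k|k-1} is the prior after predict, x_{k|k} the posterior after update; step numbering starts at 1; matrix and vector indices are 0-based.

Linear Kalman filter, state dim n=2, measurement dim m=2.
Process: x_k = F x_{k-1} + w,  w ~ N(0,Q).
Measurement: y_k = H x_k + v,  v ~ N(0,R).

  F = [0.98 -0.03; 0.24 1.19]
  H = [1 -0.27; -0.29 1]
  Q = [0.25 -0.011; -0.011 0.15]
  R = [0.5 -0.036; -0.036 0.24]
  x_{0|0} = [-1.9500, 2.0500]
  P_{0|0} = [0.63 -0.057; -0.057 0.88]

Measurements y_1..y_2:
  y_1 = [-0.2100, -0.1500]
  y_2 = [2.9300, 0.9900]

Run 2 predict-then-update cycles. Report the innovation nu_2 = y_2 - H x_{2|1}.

step 1: x^-=[-1.9725, 1.9715]  P^-=[0.8592 0.0397; 0.0397 1.3999]  S=[1.4398 -0.6203; -0.6203 1.6891]  K=[0.6366 0.1098; 0.1416 0.8740]  nu=[2.2948, -2.6935]  x^+=[-0.8073, -0.0576]  P^+=[0.3421 0.1026; 0.1026 0.2344]
step 2: x^-=[-0.7895, -0.2623]  P^-=[0.5727 0.1800; 0.1800 0.5603]  S=[1.0163 -0.1592; -0.1592 0.7440]  K=[0.5366 0.1336; 0.1400 0.7128]  nu=[3.6486, 1.0233]  x^+=[1.3051, 0.9779]  P^+=[0.2896 0.0967; 0.0967 0.1941]

innov = [3.6486, 1.0233]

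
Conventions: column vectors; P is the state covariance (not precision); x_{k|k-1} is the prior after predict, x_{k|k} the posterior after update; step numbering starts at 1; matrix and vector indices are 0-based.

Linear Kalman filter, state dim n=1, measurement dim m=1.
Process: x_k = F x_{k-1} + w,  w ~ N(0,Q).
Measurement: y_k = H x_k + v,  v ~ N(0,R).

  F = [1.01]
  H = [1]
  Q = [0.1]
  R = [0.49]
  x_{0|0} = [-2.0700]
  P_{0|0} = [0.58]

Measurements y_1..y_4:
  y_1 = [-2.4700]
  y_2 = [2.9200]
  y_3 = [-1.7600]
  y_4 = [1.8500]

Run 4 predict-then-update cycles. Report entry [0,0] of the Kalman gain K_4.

K[0,0] = 0.3784

step 1: x^-=[-2.0907]  P^-=[0.6917]  S=[1.1817]  K=[0.5853]  nu=[-0.3793]  x^+=[-2.3127]  P^+=[0.2868]
step 2: x^-=[-2.3358]  P^-=[0.3926]  S=[0.8826]  K=[0.4448]  nu=[5.2558]  x^+=[0.0020]  P^+=[0.2180]
step 3: x^-=[0.0020]  P^-=[0.3223]  S=[0.8123]  K=[0.3968]  nu=[-1.7620]  x^+=[-0.6972]  P^+=[0.1944]
step 4: x^-=[-0.7041]  P^-=[0.2983]  S=[0.7883]  K=[0.3784]  nu=[2.5541]  x^+=[0.2625]  P^+=[0.1854]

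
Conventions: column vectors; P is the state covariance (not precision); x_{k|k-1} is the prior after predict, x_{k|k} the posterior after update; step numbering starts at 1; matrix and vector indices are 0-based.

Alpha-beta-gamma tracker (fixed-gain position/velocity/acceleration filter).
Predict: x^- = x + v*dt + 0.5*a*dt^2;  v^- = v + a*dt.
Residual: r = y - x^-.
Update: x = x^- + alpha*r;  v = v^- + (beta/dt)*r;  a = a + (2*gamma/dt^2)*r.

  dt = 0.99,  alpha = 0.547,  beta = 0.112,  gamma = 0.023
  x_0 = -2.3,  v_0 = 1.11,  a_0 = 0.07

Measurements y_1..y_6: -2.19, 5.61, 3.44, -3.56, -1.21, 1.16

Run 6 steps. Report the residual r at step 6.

step 1: x_pred=-1.1668  r=-1.0232  x^+=-1.7265  v^+=1.0635  a^+=0.0220
step 2: x_pred=-0.6628  r=6.2728  x^+=2.7684  v^+=1.7950  a^+=0.3164
step 3: x_pred=4.7005  r=-1.2605  x^+=4.0110  v^+=1.9656  a^+=0.2572
step 4: x_pred=6.0830  r=-9.6430  x^+=0.8083  v^+=1.1293  a^+=-0.1954
step 5: x_pred=1.8305  r=-3.0405  x^+=0.1674  v^+=0.5919  a^+=-0.3381
step 6: x_pred=0.5877  r=0.5723  x^+=0.9008  v^+=0.3220  a^+=-0.3112

resid = 0.5723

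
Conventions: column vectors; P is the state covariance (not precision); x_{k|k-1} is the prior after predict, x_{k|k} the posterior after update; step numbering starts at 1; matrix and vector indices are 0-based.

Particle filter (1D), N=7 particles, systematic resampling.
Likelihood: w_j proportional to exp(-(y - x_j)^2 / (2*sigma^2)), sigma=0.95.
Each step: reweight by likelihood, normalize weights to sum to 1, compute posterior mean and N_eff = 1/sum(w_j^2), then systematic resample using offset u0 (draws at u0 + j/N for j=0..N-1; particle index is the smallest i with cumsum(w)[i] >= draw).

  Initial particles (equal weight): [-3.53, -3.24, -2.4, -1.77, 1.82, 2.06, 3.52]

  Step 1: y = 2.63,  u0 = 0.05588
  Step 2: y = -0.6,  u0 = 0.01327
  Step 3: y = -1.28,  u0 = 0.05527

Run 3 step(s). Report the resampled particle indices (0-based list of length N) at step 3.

step 1: w=[0.0000, 0.0000, 0.0000, 0.0000, 0.3196, 0.3840, 0.2964]  mean=2.4160  Neff=2.9635  idx=[4, 4, 5, 5, 5, 6, 6]
step 2: w=[0.2832, 0.2832, 0.1441, 0.1441, 0.1441, 0.0006, 0.0006]  mean=1.9258  Neff=4.4897  idx=[0, 0, 1, 1, 2, 3, 4]
step 3: w=[0.1896, 0.1896, 0.1896, 0.1896, 0.0805, 0.0805, 0.0805]  mean=1.8780  Neff=6.1255  idx=[0, 1, 1, 2, 3, 4, 5]

resampled_idx = [0, 1, 1, 2, 3, 4, 5]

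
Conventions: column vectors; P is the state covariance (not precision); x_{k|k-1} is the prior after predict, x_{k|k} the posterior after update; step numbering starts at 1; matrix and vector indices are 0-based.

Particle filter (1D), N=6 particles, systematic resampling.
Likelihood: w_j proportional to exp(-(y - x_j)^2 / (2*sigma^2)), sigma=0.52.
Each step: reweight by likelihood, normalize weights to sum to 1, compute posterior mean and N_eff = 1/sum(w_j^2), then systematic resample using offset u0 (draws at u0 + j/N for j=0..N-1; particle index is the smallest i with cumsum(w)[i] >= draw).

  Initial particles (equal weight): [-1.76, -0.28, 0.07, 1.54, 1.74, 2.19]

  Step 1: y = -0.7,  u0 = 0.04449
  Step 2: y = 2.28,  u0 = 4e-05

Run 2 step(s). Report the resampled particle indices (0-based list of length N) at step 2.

resampled_idx = [1, 5, 5, 5, 5, 5]

step 1: w=[0.1060, 0.6110, 0.2829, 0.0001, 0.0000, 0.0000]  mean=-0.3377  Neff=2.1524  idx=[0, 1, 1, 1, 1, 2]
step 2: w=[0.0000, 0.0386, 0.0386, 0.0386, 0.0386, 0.8456]  mean=0.0160  Neff=1.3868  idx=[1, 5, 5, 5, 5, 5]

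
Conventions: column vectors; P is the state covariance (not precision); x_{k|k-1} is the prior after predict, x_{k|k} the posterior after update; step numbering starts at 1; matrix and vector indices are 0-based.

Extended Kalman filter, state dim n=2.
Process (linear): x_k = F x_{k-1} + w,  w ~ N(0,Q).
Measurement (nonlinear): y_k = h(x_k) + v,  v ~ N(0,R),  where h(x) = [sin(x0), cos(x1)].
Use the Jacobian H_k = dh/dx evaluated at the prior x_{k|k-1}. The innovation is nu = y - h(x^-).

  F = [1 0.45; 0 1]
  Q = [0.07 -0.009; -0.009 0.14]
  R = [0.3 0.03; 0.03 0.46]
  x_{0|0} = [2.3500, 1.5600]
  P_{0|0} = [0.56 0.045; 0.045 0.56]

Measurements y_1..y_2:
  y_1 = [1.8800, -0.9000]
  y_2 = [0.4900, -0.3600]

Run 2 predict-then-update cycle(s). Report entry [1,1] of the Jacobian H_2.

step 1: x^-=[3.0520, 1.5600]  P^-=[0.7839 0.2880; 0.2880 0.7000]  H_jac=[-0.9960 0.0000; 0.0000 -0.9999]  S=[1.0776 0.3168; 0.3168 1.1599]  K=[-0.7084 -0.0548; -0.0965 -0.5771]  nu=[1.7905, -0.9108]  x^+=[1.8335, 1.9128]  P^+=[0.2150 0.0465; 0.0465 0.2684]
step 2: x^-=[2.6942, 1.9128]  P^-=[0.3812 0.1582; 0.1582 0.4084]  H_jac=[-0.9016 0.0000; 0.0000 -0.9421]  S=[0.6098 0.1644; 0.1644 0.8224]  K=[-0.5440 -0.0725; -0.1140 -0.4450]  nu=[0.0574, -0.0246]  x^+=[2.6648, 1.9172]  P^+=[0.1834 0.0527; 0.0527 0.2209]

H_jac[1,1] = -0.9421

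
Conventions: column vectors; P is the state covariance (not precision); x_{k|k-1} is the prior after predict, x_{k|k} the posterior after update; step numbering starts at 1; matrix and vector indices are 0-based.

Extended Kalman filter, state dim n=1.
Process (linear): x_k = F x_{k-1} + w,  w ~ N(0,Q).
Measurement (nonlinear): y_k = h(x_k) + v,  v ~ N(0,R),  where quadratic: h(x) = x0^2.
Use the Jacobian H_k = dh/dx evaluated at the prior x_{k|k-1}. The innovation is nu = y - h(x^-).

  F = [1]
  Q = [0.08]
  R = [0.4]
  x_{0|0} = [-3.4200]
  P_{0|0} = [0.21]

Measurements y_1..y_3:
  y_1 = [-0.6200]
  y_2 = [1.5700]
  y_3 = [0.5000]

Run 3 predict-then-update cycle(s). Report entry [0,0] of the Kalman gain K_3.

step 1: x^-=[-3.4200]  P^-=[0.2900]  H_jac=[-6.8400]  S=[13.9678]  K=[-0.1420]  nu=[-12.3164]  x^+=[-1.6709]  P^+=[0.0083]
step 2: x^-=[-1.6709]  P^-=[0.0883]  H_jac=[-3.3418]  S=[1.3862]  K=[-0.2129]  nu=[-1.2220]  x^+=[-1.4108]  P^+=[0.0255]
step 3: x^-=[-1.4108]  P^-=[0.1055]  H_jac=[-2.8216]  S=[1.2398]  K=[-0.2401]  nu=[-1.4903]  x^+=[-1.0530]  P^+=[0.0340]

K[0,0] = -0.2401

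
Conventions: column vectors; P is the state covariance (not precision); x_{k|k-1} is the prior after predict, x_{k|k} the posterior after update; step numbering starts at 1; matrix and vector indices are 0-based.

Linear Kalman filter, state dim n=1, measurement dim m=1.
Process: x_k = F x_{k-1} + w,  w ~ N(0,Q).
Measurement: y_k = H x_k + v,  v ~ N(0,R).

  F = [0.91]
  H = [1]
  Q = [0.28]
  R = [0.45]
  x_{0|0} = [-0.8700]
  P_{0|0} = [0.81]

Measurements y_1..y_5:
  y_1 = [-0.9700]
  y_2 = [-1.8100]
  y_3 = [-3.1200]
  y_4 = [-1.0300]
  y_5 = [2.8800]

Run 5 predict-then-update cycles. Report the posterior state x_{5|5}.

step 1: x^-=[-0.7917]  P^-=[0.9508]  S=[1.4008]  K=[0.6787]  nu=[-0.1783]  x^+=[-0.9127]  P^+=[0.3054]
step 2: x^-=[-0.8306]  P^-=[0.5329]  S=[0.9829]  K=[0.5422]  nu=[-0.9794]  x^+=[-1.3616]  P^+=[0.2440]
step 3: x^-=[-1.2391]  P^-=[0.4820]  S=[0.9320]  K=[0.5172]  nu=[-1.8809]  x^+=[-2.2119]  P^+=[0.2327]
step 4: x^-=[-2.0128]  P^-=[0.4727]  S=[0.9227]  K=[0.5123]  nu=[0.9828]  x^+=[-1.5093]  P^+=[0.2305]
step 5: x^-=[-1.3735]  P^-=[0.4709]  S=[0.9209]  K=[0.5114]  nu=[4.2535]  x^+=[0.8016]  P^+=[0.2301]

x_post = [0.8016]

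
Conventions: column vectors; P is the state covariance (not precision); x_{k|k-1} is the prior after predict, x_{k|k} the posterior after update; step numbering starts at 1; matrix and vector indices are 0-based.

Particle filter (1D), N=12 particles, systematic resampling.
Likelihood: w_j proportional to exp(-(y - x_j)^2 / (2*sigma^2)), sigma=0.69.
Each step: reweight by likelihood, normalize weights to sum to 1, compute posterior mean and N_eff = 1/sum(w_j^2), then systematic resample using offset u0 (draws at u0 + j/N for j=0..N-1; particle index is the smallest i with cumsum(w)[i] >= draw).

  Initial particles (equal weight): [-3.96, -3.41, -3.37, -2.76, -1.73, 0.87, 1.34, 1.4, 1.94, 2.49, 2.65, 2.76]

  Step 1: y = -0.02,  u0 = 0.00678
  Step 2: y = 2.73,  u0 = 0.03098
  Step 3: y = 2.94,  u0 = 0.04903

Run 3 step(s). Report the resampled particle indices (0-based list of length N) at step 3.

resampled_idx = [3, 3, 4, 5, 6, 7, 8, 8, 9, 10, 10, 11]

step 1: w=[0.0000, 0.0000, 0.0000, 0.0005, 0.0606, 0.5685, 0.1872, 0.1572, 0.0231, 0.0017, 0.0007, 0.0004]  mean=0.9115  Neff=2.5828  idx=[4, 5, 5, 5, 5, 5, 5, 5, 6, 6, 7, 7]
step 2: w=[0.0000, 0.0348, 0.0348, 0.0348, 0.0348, 0.0348, 0.0348, 0.0348, 0.1730, 0.1730, 0.2053, 0.2053]  mean=1.2502  Neff=6.5527  idx=[1, 4, 6, 8, 8, 9, 9, 10, 10, 10, 11, 11]
step 3: w=[0.0154, 0.0154, 0.0154, 0.0945, 0.0945, 0.0945, 0.0945, 0.1152, 0.1152, 0.1152, 0.1152, 0.1152]  mean=1.3528  Neff=9.7351  idx=[3, 3, 4, 5, 6, 7, 8, 8, 9, 10, 10, 11]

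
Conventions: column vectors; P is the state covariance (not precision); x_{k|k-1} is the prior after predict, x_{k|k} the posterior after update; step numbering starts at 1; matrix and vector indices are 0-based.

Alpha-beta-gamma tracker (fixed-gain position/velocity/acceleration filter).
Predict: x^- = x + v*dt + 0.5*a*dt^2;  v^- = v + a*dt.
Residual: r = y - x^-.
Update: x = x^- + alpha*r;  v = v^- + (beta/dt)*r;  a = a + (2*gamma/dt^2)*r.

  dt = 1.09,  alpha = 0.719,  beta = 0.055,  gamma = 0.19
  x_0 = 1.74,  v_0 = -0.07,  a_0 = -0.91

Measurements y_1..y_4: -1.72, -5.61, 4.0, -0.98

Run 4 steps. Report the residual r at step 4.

step 1: x_pred=1.1231  r=-2.8431  x^+=-0.9211  v^+=-1.2054  a^+=-1.8193
step 2: x_pred=-3.3157  r=-2.2943  x^+=-4.9653  v^+=-3.3042  a^+=-2.5531
step 3: x_pred=-10.0836  r=14.0836  x^+=0.0425  v^+=-5.3765  a^+=1.9513
step 4: x_pred=-4.6587  r=3.6787  x^+=-2.0137  v^+=-3.0639  a^+=3.1279

resid = 3.6787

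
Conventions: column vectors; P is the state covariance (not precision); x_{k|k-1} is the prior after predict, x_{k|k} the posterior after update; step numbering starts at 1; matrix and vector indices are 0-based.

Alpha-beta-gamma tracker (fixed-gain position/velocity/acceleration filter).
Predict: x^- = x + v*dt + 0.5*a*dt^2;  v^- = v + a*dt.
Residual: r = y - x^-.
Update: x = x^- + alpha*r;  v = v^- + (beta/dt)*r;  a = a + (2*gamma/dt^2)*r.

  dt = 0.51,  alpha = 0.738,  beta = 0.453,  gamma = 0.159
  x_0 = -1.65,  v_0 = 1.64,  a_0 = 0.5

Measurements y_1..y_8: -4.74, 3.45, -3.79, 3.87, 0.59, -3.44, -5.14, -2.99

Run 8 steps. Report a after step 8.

a_post = 0.3289

step 1: x_pred=-0.7486  r=-3.9914  x^+=-3.6942  v^+=-1.6503  a^+=-4.3799
step 2: x_pred=-5.1055  r=8.5555  x^+=1.2085  v^+=3.7152  a^+=6.0801
step 3: x_pred=3.8939  r=-7.6839  x^+=-1.7768  v^+=-0.0091  a^+=-3.3143
step 4: x_pred=-2.2125  r=6.0825  x^+=2.2764  v^+=3.7033  a^+=4.1221
step 5: x_pred=4.7012  r=-4.1112  x^+=1.6671  v^+=2.1539  a^+=-0.9042
step 6: x_pred=2.6480  r=-6.0880  x^+=-1.8449  v^+=-3.7148  a^+=-8.3474
step 7: x_pred=-4.8251  r=-0.3149  x^+=-5.0575  v^+=-8.2517  a^+=-8.7325
step 8: x_pred=-10.4015  r=7.4115  x^+=-4.9318  v^+=-6.1221  a^+=0.3289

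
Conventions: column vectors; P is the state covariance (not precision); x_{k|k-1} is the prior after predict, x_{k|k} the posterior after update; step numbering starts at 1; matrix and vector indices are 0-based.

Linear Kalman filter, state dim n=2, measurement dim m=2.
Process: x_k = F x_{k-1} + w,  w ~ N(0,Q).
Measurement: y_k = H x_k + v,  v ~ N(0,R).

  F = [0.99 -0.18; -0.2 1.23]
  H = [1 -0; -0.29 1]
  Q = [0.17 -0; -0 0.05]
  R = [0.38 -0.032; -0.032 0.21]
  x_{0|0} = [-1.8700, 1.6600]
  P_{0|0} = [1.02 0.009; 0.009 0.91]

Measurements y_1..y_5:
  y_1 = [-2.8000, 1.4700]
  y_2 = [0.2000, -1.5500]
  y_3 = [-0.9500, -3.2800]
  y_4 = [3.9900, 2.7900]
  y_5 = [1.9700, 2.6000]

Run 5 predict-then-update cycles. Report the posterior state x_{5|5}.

step 1: x^-=[-2.1501, 2.4158]  P^-=[1.1960 -0.3922; -0.3922 1.4631]  S=[1.5760 -0.7710; -0.7710 2.0011]  K=[0.7125 -0.0948; 0.1684 0.8528]  nu=[-0.6499, -1.5693]  x^+=[-2.4644, 0.9680]  P^+=[0.2738 0.0367; 0.0367 0.1844]
step 2: x^-=[-2.6140, 1.6835]  P^-=[0.4312 -0.0490; -0.0490 0.3218]  S=[0.8112 -0.2061; -0.2061 0.5965]  K=[0.5015 -0.1186; 0.0906 0.5946]  nu=[2.8140, -3.9916]  x^+=[-0.7296, -0.4350]  P^+=[0.1943 0.0154; 0.0154 0.1264]
step 3: x^-=[-0.6440, -0.3891]  P^-=[0.3591 -0.0472; -0.0472 0.2415]  S=[0.7391 -0.1833; -0.1833 0.5090]  K=[0.4526 -0.1343; 0.0664 0.5252]  nu=[-0.3060, -3.0777]  x^+=[-0.3693, -2.0258]  P^+=[0.1763 0.0084; 0.0084 0.1106]
step 4: x^-=[-0.0009, -2.4178]  P^-=[0.3433 -0.0488; -0.0488 0.2202]  S=[0.7233 -0.1804; -0.1804 0.4874]  K=[0.4393 -0.1418; 0.0578 0.5023]  nu=[3.9909, 5.2076]  x^+=[1.0136, 0.4283]  P^+=[0.1715 0.0059; 0.0059 0.1053]
step 5: x^-=[0.9263, 0.3241]  P^-=[0.3394 -0.0499; -0.0499 0.2133]  S=[0.7194 -0.1803; -0.1803 0.4808]  K=[0.4354 -0.1452; 0.0545 0.4942]  nu=[1.0437, 2.5445]  x^+=[1.0112, 1.6386]  P^+=[0.1701 0.0049; 0.0049 0.1035]

x_post = [1.0112, 1.6386]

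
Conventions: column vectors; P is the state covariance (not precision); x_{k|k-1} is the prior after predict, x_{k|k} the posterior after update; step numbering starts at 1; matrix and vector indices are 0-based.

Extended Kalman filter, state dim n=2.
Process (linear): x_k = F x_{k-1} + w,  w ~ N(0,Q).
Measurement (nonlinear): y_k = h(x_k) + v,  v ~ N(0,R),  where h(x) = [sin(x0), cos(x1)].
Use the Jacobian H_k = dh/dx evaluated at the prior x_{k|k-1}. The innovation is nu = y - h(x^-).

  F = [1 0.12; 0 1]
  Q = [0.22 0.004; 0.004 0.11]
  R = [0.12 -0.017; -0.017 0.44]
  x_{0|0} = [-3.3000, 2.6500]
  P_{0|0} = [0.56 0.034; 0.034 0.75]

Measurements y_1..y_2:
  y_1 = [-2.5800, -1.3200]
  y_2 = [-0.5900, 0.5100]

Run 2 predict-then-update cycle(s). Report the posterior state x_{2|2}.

x_post = [-0.5242, 3.3074]

step 1: x^-=[-2.9820, 2.6500]  P^-=[0.7990 0.1280; 0.1280 0.8600]  H_jac=[-0.9873 0.0000; 0.0000 -0.4720]  S=[0.8988 0.0427; 0.0427 0.6316]  K=[-0.8759 -0.0365; -0.1105 -0.6352]  nu=[-2.4211, -0.4384]  x^+=[-0.8454, 3.1959]  P^+=[0.1058 0.0025; 0.0025 0.5882]
step 2: x^-=[-0.4618, 3.1959]  P^-=[0.3349 0.0771; 0.0771 0.6982]  H_jac=[0.8952 0.0000; 0.0000 0.0543]  S=[0.3884 -0.0133; -0.0133 0.4421]  K=[0.7730 0.0326; 0.1807 0.0912]  nu=[-0.1444, 1.5085]  x^+=[-0.5242, 3.3074]  P^+=[0.1030 0.0225; 0.0225 0.6822]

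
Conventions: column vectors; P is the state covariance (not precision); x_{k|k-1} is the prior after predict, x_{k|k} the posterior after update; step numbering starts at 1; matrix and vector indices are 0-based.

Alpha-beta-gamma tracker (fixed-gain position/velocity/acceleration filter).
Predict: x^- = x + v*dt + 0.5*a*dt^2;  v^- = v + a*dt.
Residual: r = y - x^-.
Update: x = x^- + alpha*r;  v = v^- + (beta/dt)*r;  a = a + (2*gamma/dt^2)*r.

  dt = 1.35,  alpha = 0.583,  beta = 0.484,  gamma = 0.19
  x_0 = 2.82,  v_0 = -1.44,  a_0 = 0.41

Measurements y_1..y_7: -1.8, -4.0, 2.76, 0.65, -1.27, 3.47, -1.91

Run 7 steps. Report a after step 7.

step 1: x_pred=1.2496  r=-3.0496  x^+=-0.5283  v^+=-1.9798  a^+=-0.2259
step 2: x_pred=-3.4069  r=-0.5931  x^+=-3.7527  v^+=-2.4974  a^+=-0.3495
step 3: x_pred=-7.4427  r=10.2027  x^+=-1.4945  v^+=0.6886  a^+=1.7778
step 4: x_pred=1.0551  r=-0.4051  x^+=0.8189  v^+=2.9434  a^+=1.6933
step 5: x_pred=6.3355  r=-7.6055  x^+=1.9015  v^+=2.5026  a^+=0.1075
step 6: x_pred=5.3780  r=-1.9080  x^+=4.2656  v^+=1.9637  a^+=-0.2903
step 7: x_pred=6.6521  r=-8.5621  x^+=1.6604  v^+=-1.4979  a^+=-2.0756

a_post = -2.0756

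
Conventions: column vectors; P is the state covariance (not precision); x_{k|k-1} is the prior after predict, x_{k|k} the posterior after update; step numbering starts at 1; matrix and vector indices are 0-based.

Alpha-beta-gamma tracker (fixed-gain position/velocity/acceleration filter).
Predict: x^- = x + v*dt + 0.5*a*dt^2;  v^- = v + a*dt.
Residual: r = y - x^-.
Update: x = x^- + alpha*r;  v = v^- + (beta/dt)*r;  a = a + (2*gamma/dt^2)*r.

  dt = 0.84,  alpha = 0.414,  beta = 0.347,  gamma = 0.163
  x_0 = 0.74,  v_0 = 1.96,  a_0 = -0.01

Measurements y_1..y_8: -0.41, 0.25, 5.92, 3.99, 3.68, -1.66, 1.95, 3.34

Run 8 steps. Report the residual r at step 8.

step 1: x_pred=2.3829  r=-2.7929  x^+=1.2266  v^+=0.7979  a^+=-1.3004
step 2: x_pred=1.4381  r=-1.1881  x^+=0.9462  v^+=-0.7852  a^+=-1.8493
step 3: x_pred=-0.3658  r=6.2858  x^+=2.2365  v^+=0.2580  a^+=1.0549
step 4: x_pred=2.8254  r=1.1646  x^+=3.3076  v^+=1.6252  a^+=1.5929
step 5: x_pred=5.2347  r=-1.5547  x^+=4.5911  v^+=2.3210  a^+=0.8746
step 6: x_pred=6.8493  r=-8.5093  x^+=3.3264  v^+=-0.4595  a^+=-3.0568
step 7: x_pred=1.8621  r=0.0879  x^+=1.8985  v^+=-2.9909  a^+=-3.0162
step 8: x_pred=-1.6780  r=5.0180  x^+=0.3995  v^+=-3.4516  a^+=-0.6978

resid = 5.0180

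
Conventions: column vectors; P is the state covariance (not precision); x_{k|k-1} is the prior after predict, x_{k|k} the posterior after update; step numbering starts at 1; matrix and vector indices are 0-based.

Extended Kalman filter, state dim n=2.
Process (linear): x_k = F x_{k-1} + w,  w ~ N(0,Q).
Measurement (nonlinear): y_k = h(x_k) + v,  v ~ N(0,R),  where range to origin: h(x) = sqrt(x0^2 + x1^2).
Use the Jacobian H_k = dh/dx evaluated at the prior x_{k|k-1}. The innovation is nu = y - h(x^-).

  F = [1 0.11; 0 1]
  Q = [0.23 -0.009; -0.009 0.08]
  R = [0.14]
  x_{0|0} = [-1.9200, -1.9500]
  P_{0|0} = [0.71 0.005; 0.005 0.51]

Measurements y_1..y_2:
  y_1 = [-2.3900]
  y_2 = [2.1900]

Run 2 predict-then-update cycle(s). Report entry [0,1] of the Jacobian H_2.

step 1: x^-=[-2.1345, -1.9500]  P^-=[0.9473 0.0521; 0.0521 0.5900]  H_jac=[-0.7383 -0.6745]  S=[0.9766]  K=[-0.7521; -0.4469]  nu=[-5.2811]  x^+=[1.8373, 0.4099]  P^+=[0.3949 -0.2761; -0.2761 0.3950]
step 2: x^-=[1.8824, 0.4099]  P^-=[0.5689 -0.2417; -0.2417 0.4750]  H_jac=[0.9771 0.2128]  S=[0.6042]  K=[0.8350; -0.2236]  nu=[0.2635]  x^+=[2.1024, 0.3510]  P^+=[0.1477 -0.1289; -0.1289 0.4448]

H_jac[0,1] = 0.2128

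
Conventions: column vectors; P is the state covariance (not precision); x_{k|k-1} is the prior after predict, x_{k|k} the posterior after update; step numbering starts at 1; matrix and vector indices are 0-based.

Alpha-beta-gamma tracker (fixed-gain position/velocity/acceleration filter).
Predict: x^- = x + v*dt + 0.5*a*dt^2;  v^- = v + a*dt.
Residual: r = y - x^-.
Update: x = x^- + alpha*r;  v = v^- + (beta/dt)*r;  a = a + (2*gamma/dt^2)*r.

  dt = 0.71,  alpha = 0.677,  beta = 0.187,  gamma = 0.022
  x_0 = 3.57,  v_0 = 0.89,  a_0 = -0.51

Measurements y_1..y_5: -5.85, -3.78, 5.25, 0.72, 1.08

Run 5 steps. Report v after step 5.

v_post = -0.9413

step 1: x_pred=4.0734  r=-9.9234  x^+=-2.6448  v^+=-2.0857  a^+=-1.3762
step 2: x_pred=-4.4725  r=0.6925  x^+=-4.0037  v^+=-2.8804  a^+=-1.3157
step 3: x_pred=-6.3804  r=11.6304  x^+=1.4934  v^+=-0.7513  a^+=-0.3006
step 4: x_pred=0.8842  r=-0.1642  x^+=0.7730  v^+=-1.0080  a^+=-0.3149
step 5: x_pred=-0.0220  r=1.1020  x^+=0.7241  v^+=-0.9413  a^+=-0.2187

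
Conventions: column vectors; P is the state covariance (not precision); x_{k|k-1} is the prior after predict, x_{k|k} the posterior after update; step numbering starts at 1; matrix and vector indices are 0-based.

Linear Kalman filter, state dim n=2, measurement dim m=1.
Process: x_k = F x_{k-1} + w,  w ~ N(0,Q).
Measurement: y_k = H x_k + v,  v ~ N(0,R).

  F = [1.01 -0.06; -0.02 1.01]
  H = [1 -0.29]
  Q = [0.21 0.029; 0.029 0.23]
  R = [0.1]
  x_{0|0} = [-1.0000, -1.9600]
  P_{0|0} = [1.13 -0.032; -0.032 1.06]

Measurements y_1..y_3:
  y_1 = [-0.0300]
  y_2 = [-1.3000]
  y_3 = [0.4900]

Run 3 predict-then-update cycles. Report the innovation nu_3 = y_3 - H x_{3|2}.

innov = [1.3833]

step 1: x^-=[-0.8924, -1.9596]  P^-=[1.3704 -0.0907; -0.0907 1.3131]  S=[1.6335]  K=[0.8551; -0.2887]  nu=[0.2941]  x^+=[-0.6409, -2.0445]  P^+=[0.1761 0.3124; 0.3124 1.1769]
step 2: x^-=[-0.5247, -2.0521]  P^-=[0.3560 0.2732; 0.2732 1.4180]  S=[0.4168]  K=[0.6641; -0.3311]  nu=[-1.3705]  x^+=[-1.4347, -1.5984]  P^+=[0.1722 0.3649; 0.3649 1.3723]
step 3: x^-=[-1.3532, -1.5856]  P^-=[0.3464 0.3150; 0.3150 1.6153]  S=[0.3995]  K=[0.6384; -0.3840]  nu=[1.3833]  x^+=[-0.4701, -2.1169]  P^+=[0.1836 0.4129; 0.4129 1.5563]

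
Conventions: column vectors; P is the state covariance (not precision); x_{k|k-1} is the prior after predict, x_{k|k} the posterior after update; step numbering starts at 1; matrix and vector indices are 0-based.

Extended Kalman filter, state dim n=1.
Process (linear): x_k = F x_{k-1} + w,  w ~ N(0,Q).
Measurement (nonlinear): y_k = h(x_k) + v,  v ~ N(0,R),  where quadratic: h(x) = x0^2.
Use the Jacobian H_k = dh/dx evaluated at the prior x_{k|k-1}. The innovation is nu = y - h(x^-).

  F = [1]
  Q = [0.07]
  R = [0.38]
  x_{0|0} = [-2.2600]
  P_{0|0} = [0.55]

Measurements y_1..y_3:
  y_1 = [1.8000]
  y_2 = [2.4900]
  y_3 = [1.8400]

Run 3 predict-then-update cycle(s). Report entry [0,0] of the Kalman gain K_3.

K[0,0] = -0.2282

step 1: x^-=[-2.2600]  P^-=[0.6200]  H_jac=[-4.5200]  S=[13.0468]  K=[-0.2148]  nu=[-3.3076]  x^+=[-1.5495]  P^+=[0.0181]
step 2: x^-=[-1.5495]  P^-=[0.0881]  H_jac=[-3.0991]  S=[1.2257]  K=[-0.2226]  nu=[0.0889]  x^+=[-1.5693]  P^+=[0.0273]
step 3: x^-=[-1.5693]  P^-=[0.0973]  H_jac=[-3.1387]  S=[1.3385]  K=[-0.2282]  nu=[-0.6228]  x^+=[-1.4272]  P^+=[0.0276]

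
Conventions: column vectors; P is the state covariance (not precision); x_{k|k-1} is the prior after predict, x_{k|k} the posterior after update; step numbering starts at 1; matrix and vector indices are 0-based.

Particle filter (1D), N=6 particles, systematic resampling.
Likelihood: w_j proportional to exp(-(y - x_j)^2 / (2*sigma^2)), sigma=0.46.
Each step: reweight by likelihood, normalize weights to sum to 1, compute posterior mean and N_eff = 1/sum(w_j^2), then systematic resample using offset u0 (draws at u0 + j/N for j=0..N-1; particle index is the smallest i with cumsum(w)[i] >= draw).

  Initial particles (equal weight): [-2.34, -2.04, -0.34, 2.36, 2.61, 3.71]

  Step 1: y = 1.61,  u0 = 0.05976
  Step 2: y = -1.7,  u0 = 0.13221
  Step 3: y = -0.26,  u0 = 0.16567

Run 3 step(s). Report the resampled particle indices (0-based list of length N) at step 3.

step 1: w=[0.0000, 0.0000, 0.0003, 0.7373, 0.2622, 0.0001]  mean=2.4247  Neff=1.6329  idx=[3, 3, 3, 3, 3, 4]
step 2: w=[0.1997, 0.1997, 0.1997, 0.1997, 0.1997, 0.0014]  mean=2.3604  Neff=5.0142  idx=[0, 1, 2, 3, 4, 4]
step 3: w=[0.1667, 0.1667, 0.1667, 0.1667, 0.1667, 0.1667]  mean=2.3600  Neff=6.0000  idx=[0, 1, 2, 3, 4, 5]

resampled_idx = [0, 1, 2, 3, 4, 5]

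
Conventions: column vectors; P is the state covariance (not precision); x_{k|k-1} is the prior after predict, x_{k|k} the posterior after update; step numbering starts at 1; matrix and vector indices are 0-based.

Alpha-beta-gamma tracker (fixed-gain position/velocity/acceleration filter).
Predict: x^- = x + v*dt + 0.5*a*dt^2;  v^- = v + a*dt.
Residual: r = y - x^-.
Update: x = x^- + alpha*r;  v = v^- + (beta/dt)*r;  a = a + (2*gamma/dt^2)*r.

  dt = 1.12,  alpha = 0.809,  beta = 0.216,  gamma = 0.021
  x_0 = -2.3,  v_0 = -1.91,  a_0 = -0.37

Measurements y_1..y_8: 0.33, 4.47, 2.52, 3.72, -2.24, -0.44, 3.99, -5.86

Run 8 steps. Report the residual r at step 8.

step 1: x_pred=-4.6713  r=5.0013  x^+=-0.6252  v^+=-1.3599  a^+=-0.2025
step 2: x_pred=-2.2753  r=6.7453  x^+=3.1816  v^+=-0.2858  a^+=0.0233
step 3: x_pred=2.8761  r=-0.3561  x^+=2.5880  v^+=-0.3284  a^+=0.0114
step 4: x_pred=2.2273  r=1.4927  x^+=3.4349  v^+=-0.0278  a^+=0.0614
step 5: x_pred=3.4422  r=-5.6822  x^+=-1.1547  v^+=-1.0549  a^+=-0.1289
step 6: x_pred=-2.4171  r=1.9771  x^+=-0.8176  v^+=-0.8180  a^+=-0.0627
step 7: x_pred=-1.7731  r=5.7631  x^+=2.8892  v^+=0.2232  a^+=0.1303
step 8: x_pred=3.2209  r=-9.0809  x^+=-4.1255  v^+=-1.3822  a^+=-0.1738

resid = -9.0809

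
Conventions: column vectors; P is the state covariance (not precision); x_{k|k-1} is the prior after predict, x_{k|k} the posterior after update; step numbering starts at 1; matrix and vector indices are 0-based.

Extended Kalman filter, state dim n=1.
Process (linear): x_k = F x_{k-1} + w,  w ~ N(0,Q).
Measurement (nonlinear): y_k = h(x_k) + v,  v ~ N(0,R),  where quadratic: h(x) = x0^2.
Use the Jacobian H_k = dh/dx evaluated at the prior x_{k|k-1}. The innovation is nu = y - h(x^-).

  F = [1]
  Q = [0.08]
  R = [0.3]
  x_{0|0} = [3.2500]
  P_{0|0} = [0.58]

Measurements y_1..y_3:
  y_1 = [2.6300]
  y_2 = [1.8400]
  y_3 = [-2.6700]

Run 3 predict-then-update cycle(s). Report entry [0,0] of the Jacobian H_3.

H_jac[0,0] = 3.1389

step 1: x^-=[3.2500]  P^-=[0.6600]  H_jac=[6.5000]  S=[28.1850]  K=[0.1522]  nu=[-7.9325]  x^+=[2.0426]  P^+=[0.0070]
step 2: x^-=[2.0426]  P^-=[0.0870]  H_jac=[4.0852]  S=[1.7524]  K=[0.2029]  nu=[-2.3322]  x^+=[1.5694]  P^+=[0.0149]
step 3: x^-=[1.5694]  P^-=[0.0949]  H_jac=[3.1389]  S=[1.2350]  K=[0.2412]  nu=[-5.1332]  x^+=[0.3314]  P^+=[0.0231]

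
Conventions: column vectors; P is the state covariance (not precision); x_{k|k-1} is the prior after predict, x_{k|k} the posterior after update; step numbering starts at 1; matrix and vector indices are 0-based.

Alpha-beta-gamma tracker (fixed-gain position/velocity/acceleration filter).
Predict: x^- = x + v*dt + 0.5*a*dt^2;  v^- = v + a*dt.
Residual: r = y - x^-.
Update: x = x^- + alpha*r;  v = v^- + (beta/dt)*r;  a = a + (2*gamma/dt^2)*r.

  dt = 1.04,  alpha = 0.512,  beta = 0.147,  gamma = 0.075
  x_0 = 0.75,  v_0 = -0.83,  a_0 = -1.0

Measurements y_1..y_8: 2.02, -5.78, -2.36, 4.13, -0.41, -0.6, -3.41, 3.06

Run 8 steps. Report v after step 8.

v_post = 3.8690

step 1: x_pred=-0.6540  r=2.6740  x^+=0.7151  v^+=-1.4920  a^+=-0.6292
step 2: x_pred=-1.1769  r=-4.6031  x^+=-3.5337  v^+=-2.7970  a^+=-1.2675
step 3: x_pred=-7.1280  r=4.7680  x^+=-4.6868  v^+=-3.4413  a^+=-0.6063
step 4: x_pred=-8.5936  r=12.7236  x^+=-2.0791  v^+=-2.2734  a^+=1.1583
step 5: x_pred=-3.8171  r=3.4071  x^+=-2.0727  v^+=-0.5872  a^+=1.6308
step 6: x_pred=-1.8014  r=1.2014  x^+=-1.1863  v^+=1.2786  a^+=1.7974
step 7: x_pred=1.1155  r=-4.5255  x^+=-1.2016  v^+=2.5082  a^+=1.1698
step 8: x_pred=2.0396  r=1.0204  x^+=2.5621  v^+=3.8690  a^+=1.3113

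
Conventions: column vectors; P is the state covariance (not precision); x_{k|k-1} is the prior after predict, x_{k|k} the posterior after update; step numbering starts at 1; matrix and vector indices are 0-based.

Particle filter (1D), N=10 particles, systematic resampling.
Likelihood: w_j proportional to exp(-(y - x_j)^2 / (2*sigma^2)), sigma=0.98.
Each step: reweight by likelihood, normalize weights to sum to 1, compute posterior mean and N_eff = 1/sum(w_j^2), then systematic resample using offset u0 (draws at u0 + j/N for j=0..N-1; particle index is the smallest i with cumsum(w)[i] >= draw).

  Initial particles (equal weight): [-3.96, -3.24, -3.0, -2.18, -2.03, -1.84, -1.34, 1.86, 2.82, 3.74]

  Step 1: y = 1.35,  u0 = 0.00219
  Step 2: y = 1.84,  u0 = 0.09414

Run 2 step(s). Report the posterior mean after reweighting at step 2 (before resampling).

post_mean = 2.0016

step 1: w=[0.0000, 0.0000, 0.0000, 0.0012, 0.0020, 0.0039, 0.0180, 0.6815, 0.2533, 0.0399]  mean=2.0930  Neff=1.8846  idx=[4, 7, 7, 7, 7, 7, 7, 7, 8, 8]
step 2: w=[0.0001, 0.1217, 0.1217, 0.1217, 0.1217, 0.1217, 0.1217, 0.1217, 0.0739, 0.0739]  mean=2.0016  Neff=8.7209  idx=[1, 2, 3, 4, 5, 5, 6, 7, 8, 9]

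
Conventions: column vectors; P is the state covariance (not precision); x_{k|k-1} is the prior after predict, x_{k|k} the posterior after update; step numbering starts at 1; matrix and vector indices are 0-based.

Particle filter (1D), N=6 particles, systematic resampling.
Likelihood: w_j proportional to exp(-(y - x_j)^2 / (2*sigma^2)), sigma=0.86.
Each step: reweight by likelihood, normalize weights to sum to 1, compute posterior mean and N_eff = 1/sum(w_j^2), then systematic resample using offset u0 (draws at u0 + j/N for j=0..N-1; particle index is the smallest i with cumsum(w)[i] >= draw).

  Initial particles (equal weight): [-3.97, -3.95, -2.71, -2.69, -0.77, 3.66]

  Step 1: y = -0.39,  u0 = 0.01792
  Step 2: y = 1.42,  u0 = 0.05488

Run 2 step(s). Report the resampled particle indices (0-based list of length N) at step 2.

step 1: w=[0.0002, 0.0002, 0.0273, 0.0291, 0.9432, 0.0000]  mean=-0.8800  Neff=1.1221  idx=[2, 4, 4, 4, 4, 4]
step 2: w=[0.0001, 0.2000, 0.2000, 0.2000, 0.2000, 0.2000]  mean=-0.7701  Neff=5.0005  idx=[1, 2, 2, 3, 4, 5]

resampled_idx = [1, 2, 2, 3, 4, 5]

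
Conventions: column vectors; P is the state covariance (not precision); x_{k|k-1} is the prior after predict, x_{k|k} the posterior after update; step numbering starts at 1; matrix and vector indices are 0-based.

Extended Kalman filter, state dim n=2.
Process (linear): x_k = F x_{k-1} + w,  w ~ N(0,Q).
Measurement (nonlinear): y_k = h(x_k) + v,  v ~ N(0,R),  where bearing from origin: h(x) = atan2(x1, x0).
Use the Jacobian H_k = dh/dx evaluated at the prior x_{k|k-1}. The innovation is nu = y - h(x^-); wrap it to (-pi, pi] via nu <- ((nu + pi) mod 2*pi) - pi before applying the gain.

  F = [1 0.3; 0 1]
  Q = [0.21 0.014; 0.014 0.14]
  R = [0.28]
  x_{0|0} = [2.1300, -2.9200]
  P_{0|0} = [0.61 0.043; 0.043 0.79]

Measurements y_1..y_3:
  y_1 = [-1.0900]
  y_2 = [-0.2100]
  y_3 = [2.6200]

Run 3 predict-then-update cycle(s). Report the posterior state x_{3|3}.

step 1: x^-=[1.2540, -2.9200]  P^-=[0.9169 0.2940; 0.2940 0.9300]  H_jac=[0.2891 0.1242]  S=[0.3921]  K=[0.7692; 0.5113]  nu=[0.0752]  x^+=[1.3118, -2.8816]  P^+=[0.6849 0.1398; 0.1398 0.8275]
step 2: x^-=[0.4473, -2.8816]  P^-=[1.0532 0.4020; 0.4020 0.9675]  H_jac=[0.3389 0.0526]  S=[0.4180]  K=[0.9045; 0.4477]  nu=[1.2068]  x^+=[1.5389, -2.3413]  P^+=[0.7113 0.2328; 0.2328 0.8837]
step 3: x^-=[0.8365, -2.3413]  P^-=[1.1405 0.5119; 0.5119 1.0237]  H_jac=[0.3788 0.1353]  S=[0.5148]  K=[0.9736; 0.6457]  nu=[-2.4356]  x^+=[-1.5347, -3.9138]  P^+=[0.6525 0.1882; 0.1882 0.8091]

x_post = [-1.5347, -3.9138]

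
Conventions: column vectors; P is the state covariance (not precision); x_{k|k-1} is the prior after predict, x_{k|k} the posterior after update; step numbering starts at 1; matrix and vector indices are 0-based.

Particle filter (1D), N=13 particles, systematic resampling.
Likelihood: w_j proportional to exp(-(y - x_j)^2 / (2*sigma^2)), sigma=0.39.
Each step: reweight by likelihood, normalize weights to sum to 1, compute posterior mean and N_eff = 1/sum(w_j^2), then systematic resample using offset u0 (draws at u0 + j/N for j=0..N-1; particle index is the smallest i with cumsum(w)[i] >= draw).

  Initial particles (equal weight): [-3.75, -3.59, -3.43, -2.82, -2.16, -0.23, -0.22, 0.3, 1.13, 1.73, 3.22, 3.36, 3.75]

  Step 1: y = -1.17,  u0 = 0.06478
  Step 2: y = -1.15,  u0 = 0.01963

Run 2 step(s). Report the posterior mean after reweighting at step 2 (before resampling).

post_mean = -0.5128

step 1: w=[0.0000, 0.0000, 0.0000, 0.0009, 0.2712, 0.3724, 0.3500, 0.0056, 0.0000, 0.0000, 0.0000, 0.0000, 0.0000]  mean=-0.7492  Neff=2.9876  idx=[4, 4, 4, 5, 5, 5, 5, 5, 6, 6, 6, 6, 6]
step 2: w=[0.0496, 0.0496, 0.0496, 0.0877, 0.0877, 0.0877, 0.0877, 0.0877, 0.0825, 0.0825, 0.0825, 0.0825, 0.0825]  mean=-0.5128  Neff=12.5140  idx=[0, 1, 3, 4, 5, 5, 6, 7, 8, 9, 10, 11, 12]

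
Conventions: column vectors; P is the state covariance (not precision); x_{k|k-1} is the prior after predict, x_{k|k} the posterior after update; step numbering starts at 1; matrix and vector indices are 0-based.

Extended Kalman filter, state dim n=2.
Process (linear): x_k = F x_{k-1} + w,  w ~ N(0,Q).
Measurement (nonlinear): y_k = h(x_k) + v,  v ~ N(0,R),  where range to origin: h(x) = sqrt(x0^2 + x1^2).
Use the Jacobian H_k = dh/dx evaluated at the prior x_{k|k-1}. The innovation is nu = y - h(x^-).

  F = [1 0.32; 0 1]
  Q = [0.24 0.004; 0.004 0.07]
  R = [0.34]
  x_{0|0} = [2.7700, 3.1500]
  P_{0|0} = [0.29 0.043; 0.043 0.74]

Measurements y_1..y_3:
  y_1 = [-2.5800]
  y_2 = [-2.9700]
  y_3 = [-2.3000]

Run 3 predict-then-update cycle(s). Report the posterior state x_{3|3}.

step 1: x^-=[3.7780, 3.1500]  P^-=[0.6333 0.2838; 0.2838 0.8100]  H_jac=[0.7681 0.6404]  S=[1.3249]  K=[0.5043; 0.5560]  nu=[-7.4989]  x^+=[-0.0036, -1.0195]  P^+=[0.2964 -0.0877; -0.0877 0.4004]
step 2: x^-=[-0.3299, -1.0195]  P^-=[0.5212 0.0444; 0.0444 0.4704]  H_jac=[-0.3078 -0.9514]  S=[0.8412]  K=[-0.2410; -0.5483]  nu=[-4.0416]  x^+=[0.6441, 1.1964]  P^+=[0.4724 -0.0667; -0.0667 0.2175]
step 3: x^-=[1.0269, 1.1964]  P^-=[0.6920 0.0069; 0.0069 0.2875]  H_jac=[0.6513 0.7588]  S=[0.8059]  K=[0.5657; 0.2763]  nu=[-3.8766]  x^+=[-1.1662, 0.1253]  P^+=[0.4340 -0.1191; -0.1191 0.2260]

x_post = [-1.1662, 0.1253]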